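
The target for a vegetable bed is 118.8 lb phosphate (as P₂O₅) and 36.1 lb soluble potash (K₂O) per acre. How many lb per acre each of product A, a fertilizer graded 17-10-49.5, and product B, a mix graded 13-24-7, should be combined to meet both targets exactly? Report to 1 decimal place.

With a, b = lb per acre of product A and product B:
P₂O₅: 0.1·a + 0.24·b = 118.8
K₂O: 0.495·a + 0.07·b = 36.1
Eliminate b: (row1) − 0.24/0.07·(row2) → -1.59714·a = -4.97143, so a = 3.1127.
Then b = (36.1 − 0.495·3.1127) / 0.07 = 493.703.

3.1 lb product A, 493.7 lb product B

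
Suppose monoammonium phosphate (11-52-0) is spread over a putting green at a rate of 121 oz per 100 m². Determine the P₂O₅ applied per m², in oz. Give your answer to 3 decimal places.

0.629 oz P₂O₅ per sq m

P₂O₅ per 100 m² = 121 × 52% = 62.92 oz.
Convert to per m²: 62.92 × 0.01 = 0.6292 oz.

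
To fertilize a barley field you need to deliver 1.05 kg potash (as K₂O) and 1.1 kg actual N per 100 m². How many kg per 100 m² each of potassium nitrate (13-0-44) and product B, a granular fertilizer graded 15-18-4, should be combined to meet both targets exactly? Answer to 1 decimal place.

With a, b = kg per 100 m² of potassium nitrate and product B:
K₂O: 0.44·a + 0.04·b = 1.05
N: 0.13·a + 0.15·b = 1.1
Eliminate a: (row1) − 0.44/0.13·(row2) → -0.467692·b = -2.67308, so b = 5.71546.
Back-substitute: a = (1.05 − 0.04·5.71546) / 0.44 = 1.86678.

1.9 kg potassium nitrate, 5.7 kg product B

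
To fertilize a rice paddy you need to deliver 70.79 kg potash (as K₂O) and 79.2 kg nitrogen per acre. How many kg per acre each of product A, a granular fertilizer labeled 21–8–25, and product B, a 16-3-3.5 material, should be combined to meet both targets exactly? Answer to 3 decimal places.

Per-acre balance (a = product A, b = product B):
K₂O: 0.25·a + 0.035·b = 70.79
N: 0.21·a + 0.16·b = 79.2
Solving simultaneously: a = 262.0031, b = 151.12098.

262.003 kg product A, 151.121 kg product B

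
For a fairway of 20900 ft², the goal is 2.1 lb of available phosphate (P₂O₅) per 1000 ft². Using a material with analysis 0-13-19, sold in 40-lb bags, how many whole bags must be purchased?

9 bags

Product per 1000 ft² = 2.1 / 13% = 16.1538 lb.
Total product = 16.1538 × 20900 / 1000 = 337.615 lb.
Bags = ⌈337.615 / 40⌉ = 9.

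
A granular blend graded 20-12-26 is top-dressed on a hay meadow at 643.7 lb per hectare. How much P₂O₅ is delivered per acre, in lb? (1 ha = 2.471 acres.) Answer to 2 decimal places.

31.26 lb P₂O₅ per acre

P₂O₅ per hectare = 643.7 × 12% = 77.244 lb.
Convert to per acre: 77.244 × 0.404694 = 31.2602 lb.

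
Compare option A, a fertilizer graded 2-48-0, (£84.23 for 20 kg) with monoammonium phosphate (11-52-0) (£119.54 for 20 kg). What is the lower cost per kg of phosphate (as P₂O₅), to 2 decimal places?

£8.77 per kg P₂O₅ (option A)

option A: P₂O₅ per bag = 20 × 48% = 9.6 kg; cost = 84.23 / 9.6 = £8.7740/kg P₂O₅.
monoammonium phosphate: P₂O₅ per bag = 20 × 52% = 10.4 kg; cost = 119.54 / 10.4 = £11.4942/kg P₂O₅.
option A is cheaper.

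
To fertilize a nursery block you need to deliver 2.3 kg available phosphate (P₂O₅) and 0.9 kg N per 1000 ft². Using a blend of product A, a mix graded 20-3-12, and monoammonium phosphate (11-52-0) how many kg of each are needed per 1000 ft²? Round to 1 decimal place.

2.1 kg product A, 4.3 kg monoammonium phosphate

Per-1000 ft² balance (a = product A, b = monoammonium phosphate):
P₂O₅: 0.03·a + 0.52·b = 2.3
N: 0.2·a + 0.11·b = 0.9
Eliminate b: (row1) − 0.52/0.11·(row2) → -0.915455·a = -1.95455, so a = 2.13505.
Then b = (0.9 − 0.2·2.13505) / 0.11 = 4.2999.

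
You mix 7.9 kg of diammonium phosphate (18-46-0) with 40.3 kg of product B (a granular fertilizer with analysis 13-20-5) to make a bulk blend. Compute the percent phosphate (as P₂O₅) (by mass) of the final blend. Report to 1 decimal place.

Total mass = 7.9 + 40.3 = 48.2 kg.
P₂O₅ mass = 46%×7.9 + 20%×40.3 = 11.694 kg.
% P₂O₅ = 11.694 / 48.2 = 24.2614%.

24.3% P₂O₅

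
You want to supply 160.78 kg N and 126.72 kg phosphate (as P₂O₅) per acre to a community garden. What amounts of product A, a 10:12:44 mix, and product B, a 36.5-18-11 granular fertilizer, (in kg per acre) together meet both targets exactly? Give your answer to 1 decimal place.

With a, b = kg per acre of product A and product B:
N: 0.1·a + 0.365·b = 160.78
P₂O₅: 0.12·a + 0.18·b = 126.72
From row1: a = (160.78 − 0.365·b) / 0.1.
Into row2: 0.12·(160.78 − 0.365·b)/0.1 + 0.18·b = 126.72 → b = 256.651, a = 671.023.

671.0 kg product A, 256.7 kg product B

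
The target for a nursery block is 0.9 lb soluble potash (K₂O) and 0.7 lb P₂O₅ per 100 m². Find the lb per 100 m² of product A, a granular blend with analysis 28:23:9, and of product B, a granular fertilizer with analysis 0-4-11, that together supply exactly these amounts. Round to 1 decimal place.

With a, b = lb per 100 m² of product A and product B:
K₂O: 0.09·a + 0.11·b = 0.9
P₂O₅: 0.23·a + 0.04·b = 0.7
Solving simultaneously: a = 1.8894, b = 6.63594.

1.9 lb product A, 6.6 lb product B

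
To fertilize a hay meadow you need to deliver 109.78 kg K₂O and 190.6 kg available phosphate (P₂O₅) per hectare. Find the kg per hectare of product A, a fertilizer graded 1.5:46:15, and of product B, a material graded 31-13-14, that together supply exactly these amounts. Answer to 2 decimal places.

276.45 kg product A, 487.95 kg product B

Per-hectare balance (a = product A, b = product B):
K₂O: 0.15·a + 0.14·b = 109.78
P₂O₅: 0.46·a + 0.13·b = 190.6
Eliminate a: (row1) − 0.15/0.46·(row2) → 0.0976087·b = 47.6278, so b = 487.947.
Back-substitute: a = (109.78 − 0.14·487.947) / 0.15 = 276.4499.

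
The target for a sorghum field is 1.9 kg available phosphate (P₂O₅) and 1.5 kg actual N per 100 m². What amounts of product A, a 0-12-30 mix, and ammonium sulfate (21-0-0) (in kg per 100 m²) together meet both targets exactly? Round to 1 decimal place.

Let a = kg of product A, b = kg of ammonium sulfate (per 100 m²).
P₂O₅: 0.12·a + 0·b = 1.9
N: 0·a + 0.21·b = 1.5
Solving simultaneously: a = 15.8333, b = 7.14286.

15.8 kg product A, 7.1 kg ammonium sulfate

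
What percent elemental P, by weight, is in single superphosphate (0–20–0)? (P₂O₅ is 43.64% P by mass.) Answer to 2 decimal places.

8.73% P

%P = 20 × 0.4364 = 8.728%.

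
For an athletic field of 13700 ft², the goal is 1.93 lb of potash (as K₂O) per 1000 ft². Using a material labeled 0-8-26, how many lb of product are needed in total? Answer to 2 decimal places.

101.70 lb

Product per 1000 ft² = 1.93 / 26% = 7.42308 lb.
Total product = 7.42308 × 13700 / 1000 = 101.696 lb.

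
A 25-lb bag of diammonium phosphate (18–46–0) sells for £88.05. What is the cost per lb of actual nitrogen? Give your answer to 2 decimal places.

N in bag = 25 × 18% = 4.5 lb.
Cost per lb N = £88.05 / 4.5 = £19.5667.

£19.57 per lb N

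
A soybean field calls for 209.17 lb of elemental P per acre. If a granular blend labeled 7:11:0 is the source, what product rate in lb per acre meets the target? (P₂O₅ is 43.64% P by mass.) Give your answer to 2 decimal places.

4357.35 lb of product per acre

As P₂O₅: 209.17 / 0.4364 = 479.308 lb per acre.
Product per acre = 479.308 / 11% = 4357.345 lb.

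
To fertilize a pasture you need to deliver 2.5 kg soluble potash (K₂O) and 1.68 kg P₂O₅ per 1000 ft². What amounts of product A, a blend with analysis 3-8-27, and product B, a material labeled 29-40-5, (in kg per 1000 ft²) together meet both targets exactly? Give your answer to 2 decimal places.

With a, b = kg per 1000 ft² of product A and product B:
K₂O: 0.27·a + 0.05·b = 2.5
P₂O₅: 0.08·a + 0.4·b = 1.68
Eliminate a: (row1) − 0.27/0.08·(row2) → -1.3·b = -3.17, so b = 2.43846.
Back-substitute: a = (2.5 − 0.05·2.43846) / 0.27 = 8.80769.

8.81 kg product A, 2.44 kg product B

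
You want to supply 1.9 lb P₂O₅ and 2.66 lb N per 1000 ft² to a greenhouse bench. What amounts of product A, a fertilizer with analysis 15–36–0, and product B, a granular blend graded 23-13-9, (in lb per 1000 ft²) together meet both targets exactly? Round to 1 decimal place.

1.4 lb product A, 10.6 lb product B

Per-1000 ft² balance (a = product A, b = product B):
P₂O₅: 0.36·a + 0.13·b = 1.9
N: 0.15·a + 0.23·b = 2.66
From row1: a = (1.9 − 0.13·b) / 0.36.
Into row2: 0.15·(1.9 − 0.13·b)/0.36 + 0.23·b = 2.66 → b = 10.6256, a = 1.44076.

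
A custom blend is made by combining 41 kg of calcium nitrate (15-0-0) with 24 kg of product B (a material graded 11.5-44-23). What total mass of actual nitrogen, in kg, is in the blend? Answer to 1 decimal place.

N mass = 15%×41 + 11.5%×24 = 8.91 kg.

8.9 kg N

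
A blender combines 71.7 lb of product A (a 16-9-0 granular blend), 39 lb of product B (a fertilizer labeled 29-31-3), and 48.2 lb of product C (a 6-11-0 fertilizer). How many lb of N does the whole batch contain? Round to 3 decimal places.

25.674 lb N

N mass = 16%×71.7 + 29%×39 + 6%×48.2 = 25.674 lb.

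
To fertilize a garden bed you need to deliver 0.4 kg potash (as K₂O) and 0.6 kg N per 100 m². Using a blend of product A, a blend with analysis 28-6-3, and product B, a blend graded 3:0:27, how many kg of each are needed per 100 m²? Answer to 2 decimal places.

Let a = kg of product A, b = kg of product B (per 100 m²).
K₂O: 0.03·a + 0.27·b = 0.4
N: 0.28·a + 0.03·b = 0.6
Eliminate a: (row1) − 0.03/0.28·(row2) → 0.266786·b = 0.335714, so b = 1.25837.
Back-substitute: a = (0.4 − 0.27·1.25837) / 0.03 = 2.00803.

2.01 kg product A, 1.26 kg product B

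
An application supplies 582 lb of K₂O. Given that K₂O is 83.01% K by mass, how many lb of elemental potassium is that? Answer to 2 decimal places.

483.12 lb K

K = 582 × 0.8301 = 483.118 lb.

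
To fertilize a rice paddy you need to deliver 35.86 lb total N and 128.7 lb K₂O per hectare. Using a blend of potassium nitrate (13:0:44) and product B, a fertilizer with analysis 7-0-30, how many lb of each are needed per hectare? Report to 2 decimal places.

Per-hectare balance (a = potassium nitrate, b = product B):
N: 0.13·a + 0.07·b = 35.86
K₂O: 0.44·a + 0.3·b = 128.7
Eliminate b: (row1) − 0.07/0.3·(row2) → 0.0273333·a = 5.83, so a = 213.293.
Then b = (128.7 − 0.44·213.293) / 0.3 = 116.171.

213.29 lb potassium nitrate, 116.17 lb product B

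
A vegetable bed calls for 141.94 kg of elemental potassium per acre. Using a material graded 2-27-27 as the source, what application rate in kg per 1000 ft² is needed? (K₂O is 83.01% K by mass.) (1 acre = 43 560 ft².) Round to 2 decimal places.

As K₂O: 141.94 / 0.8301 = 170.991 kg per acre.
Product per acre = 170.991 / 27% = 633.302 kg.
Convert to per 1000 ft²: 633.302 × 0.0229568 = 14.5386 kg.

14.54 kg of product per thousand sq ft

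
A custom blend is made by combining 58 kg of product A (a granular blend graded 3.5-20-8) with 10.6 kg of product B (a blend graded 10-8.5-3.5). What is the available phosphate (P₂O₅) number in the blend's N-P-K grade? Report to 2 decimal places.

18.22% P₂O₅

Total mass = 58 + 10.6 = 68.6 kg.
P₂O₅ mass = 20%×58 + 8.5%×10.6 = 12.501 kg.
% P₂O₅ = 12.501 / 68.6 = 18.223%.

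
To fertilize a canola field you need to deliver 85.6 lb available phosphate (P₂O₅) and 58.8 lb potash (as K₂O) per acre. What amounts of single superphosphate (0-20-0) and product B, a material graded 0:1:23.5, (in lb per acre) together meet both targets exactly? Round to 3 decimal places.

Let a = lb of single superphosphate, b = lb of product B (per acre).
P₂O₅: 0.2·a + 0.01·b = 85.6
K₂O: 0·a + 0.235·b = 58.8
Solving simultaneously: a = 415.4894, b = 250.2128.

415.489 lb single superphosphate, 250.213 lb product B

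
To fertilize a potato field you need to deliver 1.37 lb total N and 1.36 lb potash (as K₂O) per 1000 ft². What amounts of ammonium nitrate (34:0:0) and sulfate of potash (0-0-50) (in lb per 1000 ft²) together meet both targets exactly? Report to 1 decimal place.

4.0 lb ammonium nitrate, 2.7 lb sulfate of potash

Per-1000 ft² balance (a = ammonium nitrate, b = sulfate of potash):
N: 0.34·a + 0·b = 1.37
K₂O: 0·a + 0.5·b = 1.36
Solving simultaneously: a = 4.02941, b = 2.72.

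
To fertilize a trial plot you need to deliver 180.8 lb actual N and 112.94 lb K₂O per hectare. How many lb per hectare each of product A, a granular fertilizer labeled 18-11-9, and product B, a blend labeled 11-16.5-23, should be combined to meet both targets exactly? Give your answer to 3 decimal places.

925.733 lb product A, 128.800 lb product B

Per-hectare balance (a = product A, b = product B):
N: 0.18·a + 0.11·b = 180.8
K₂O: 0.09·a + 0.23·b = 112.94
From row1: a = (180.8 − 0.11·b) / 0.18.
Into row2: 0.09·(180.8 − 0.11·b)/0.18 + 0.23·b = 112.94 → b = 128.8, a = 925.7333.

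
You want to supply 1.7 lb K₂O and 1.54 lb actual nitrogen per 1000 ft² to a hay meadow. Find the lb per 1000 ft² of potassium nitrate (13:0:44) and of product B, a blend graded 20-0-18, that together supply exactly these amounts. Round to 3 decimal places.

Per-1000 ft² balance (a = potassium nitrate, b = product B):
K₂O: 0.44·a + 0.18·b = 1.7
N: 0.13·a + 0.2·b = 1.54
Solving simultaneously: a = 0.972136, b = 7.06811.

0.972 lb potassium nitrate, 7.068 lb product B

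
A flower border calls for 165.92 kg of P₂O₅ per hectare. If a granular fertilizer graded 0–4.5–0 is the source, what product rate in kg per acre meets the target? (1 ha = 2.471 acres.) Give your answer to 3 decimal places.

1492.153 kg of product per acre

Product per hectare = 165.92 / 4.5% = 3687.11 kg.
Convert to per acre: 3687.11 × 0.404694 = 1492.1534 kg.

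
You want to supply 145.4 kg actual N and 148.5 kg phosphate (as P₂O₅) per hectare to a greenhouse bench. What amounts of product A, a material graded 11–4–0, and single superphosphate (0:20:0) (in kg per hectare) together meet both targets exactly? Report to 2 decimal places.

1321.82 kg product A, 478.14 kg single superphosphate

Let a = kg of product A, b = kg of single superphosphate (per hectare).
N: 0.11·a + 0·b = 145.4
P₂O₅: 0.04·a + 0.2·b = 148.5
Solving simultaneously: a = 1321.818, b = 478.136.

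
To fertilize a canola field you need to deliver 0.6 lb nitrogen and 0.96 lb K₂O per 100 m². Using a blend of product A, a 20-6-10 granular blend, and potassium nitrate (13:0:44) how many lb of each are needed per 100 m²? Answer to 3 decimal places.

1.856 lb product A, 1.760 lb potassium nitrate

Per-100 m² balance (a = product A, b = potassium nitrate):
N: 0.2·a + 0.13·b = 0.6
K₂O: 0.1·a + 0.44·b = 0.96
Eliminate a: (row1) − 0.2/0.1·(row2) → -0.75·b = -1.32, so b = 1.76.
Back-substitute: a = (0.6 − 0.13·1.76) / 0.2 = 1.856.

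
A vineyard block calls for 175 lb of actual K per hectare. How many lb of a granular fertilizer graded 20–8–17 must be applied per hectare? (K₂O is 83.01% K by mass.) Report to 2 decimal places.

1240.11 lb of product per hectare

As K₂O: 175 / 0.8301 = 210.818 lb per hectare.
Product per hectare = 210.818 / 17% = 1240.106 lb.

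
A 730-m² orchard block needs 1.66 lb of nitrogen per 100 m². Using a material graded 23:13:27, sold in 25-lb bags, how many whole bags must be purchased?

3 bags

Product per 100 m² = 1.66 / 23% = 7.21739 lb.
Total product = 7.21739 × 730 / 100 = 52.687 lb.
Bags = ⌈52.687 / 25⌉ = 3.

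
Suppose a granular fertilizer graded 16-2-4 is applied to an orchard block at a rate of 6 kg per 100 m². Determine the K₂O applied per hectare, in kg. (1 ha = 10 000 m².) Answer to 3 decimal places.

K₂O per 100 m² = 6 × 4% = 0.24 kg.
Convert to per hectare: 0.24 × 100 = 24 kg.

24.000 kg K₂O per hectare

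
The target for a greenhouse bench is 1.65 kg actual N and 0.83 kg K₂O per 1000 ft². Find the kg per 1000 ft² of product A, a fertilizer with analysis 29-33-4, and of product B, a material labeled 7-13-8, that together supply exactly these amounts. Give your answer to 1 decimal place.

3.6 kg product A, 8.6 kg product B

Let a = kg of product A, b = kg of product B (per 1000 ft²).
N: 0.29·a + 0.07·b = 1.65
K₂O: 0.04·a + 0.08·b = 0.83
Solving simultaneously: a = 3.62255, b = 8.56373.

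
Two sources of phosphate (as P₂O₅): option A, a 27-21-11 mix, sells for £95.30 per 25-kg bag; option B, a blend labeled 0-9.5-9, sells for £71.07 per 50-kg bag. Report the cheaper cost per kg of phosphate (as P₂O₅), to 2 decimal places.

£14.96 per kg P₂O₅ (option B)

option A: P₂O₅ per bag = 25 × 21% = 5.25 kg; cost = 95.30 / 5.25 = £18.1524/kg P₂O₅.
option B: P₂O₅ per bag = 50 × 9.5% = 4.75 kg; cost = 71.07 / 4.75 = £14.9621/kg P₂O₅.
option B is cheaper.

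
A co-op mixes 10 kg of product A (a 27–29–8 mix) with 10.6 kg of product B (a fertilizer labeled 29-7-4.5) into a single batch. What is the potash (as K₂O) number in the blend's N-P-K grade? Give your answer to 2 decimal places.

Total mass = 10 + 10.6 = 20.6 kg.
K₂O mass = 8%×10 + 4.5%×10.6 = 1.277 kg.
% K₂O = 1.277 / 20.6 = 6.19903%.

6.20% K₂O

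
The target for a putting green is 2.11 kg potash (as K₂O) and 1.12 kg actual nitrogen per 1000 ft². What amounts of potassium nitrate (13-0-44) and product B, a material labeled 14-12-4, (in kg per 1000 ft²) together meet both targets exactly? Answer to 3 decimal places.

4.443 kg potassium nitrate, 3.874 kg product B

Let a = kg of potassium nitrate, b = kg of product B (per 1000 ft²).
K₂O: 0.44·a + 0.04·b = 2.11
N: 0.13·a + 0.14·b = 1.12
Eliminate a: (row1) − 0.44/0.13·(row2) → -0.433846·b = -1.68077, so b = 3.87411.
Back-substitute: a = (2.11 − 0.04·3.87411) / 0.44 = 4.44326.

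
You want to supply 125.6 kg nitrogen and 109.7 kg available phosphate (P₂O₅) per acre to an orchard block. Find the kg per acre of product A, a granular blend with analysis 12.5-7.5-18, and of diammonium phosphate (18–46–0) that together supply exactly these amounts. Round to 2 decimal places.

Let a = kg of product A, b = kg of diammonium phosphate (per acre).
N: 0.125·a + 0.18·b = 125.6
P₂O₅: 0.075·a + 0.46·b = 109.7
Solving simultaneously: a = 864.318, b = 97.5568.

864.32 kg product A, 97.56 kg diammonium phosphate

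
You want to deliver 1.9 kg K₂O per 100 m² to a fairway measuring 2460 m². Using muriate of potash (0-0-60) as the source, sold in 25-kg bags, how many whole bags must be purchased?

4 bags

Product per 100 m² = 1.9 / 60% = 3.16667 kg.
Total product = 3.16667 × 2460 / 100 = 77.9 kg.
Bags = ⌈77.9 / 25⌉ = 4.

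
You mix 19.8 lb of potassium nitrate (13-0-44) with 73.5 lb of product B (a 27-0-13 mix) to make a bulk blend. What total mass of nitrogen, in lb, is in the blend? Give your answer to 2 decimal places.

N mass = 13%×19.8 + 27%×73.5 = 22.419 lb.

22.42 lb N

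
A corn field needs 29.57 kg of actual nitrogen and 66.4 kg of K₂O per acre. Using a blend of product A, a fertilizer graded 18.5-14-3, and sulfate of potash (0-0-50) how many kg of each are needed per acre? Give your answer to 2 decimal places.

159.84 kg product A, 123.21 kg sulfate of potash

With a, b = kg per acre of product A and sulfate of potash:
N: 0.185·a + 0·b = 29.57
K₂O: 0.03·a + 0.5·b = 66.4
Solving simultaneously: a = 159.838, b = 123.2097.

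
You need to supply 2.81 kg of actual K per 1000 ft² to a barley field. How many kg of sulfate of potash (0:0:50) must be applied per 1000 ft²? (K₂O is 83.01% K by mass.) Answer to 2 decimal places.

6.77 kg of product per thousand sq ft

As K₂O: 2.81 / 0.8301 = 3.38513 kg per 1000 ft².
Product per 1000 ft² = 3.38513 / 50% = 6.77027 kg.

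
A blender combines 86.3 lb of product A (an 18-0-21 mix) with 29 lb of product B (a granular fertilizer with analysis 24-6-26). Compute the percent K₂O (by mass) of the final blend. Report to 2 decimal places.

22.26% K₂O

Total mass = 86.3 + 29 = 115.3 lb.
K₂O mass = 21%×86.3 + 26%×29 = 25.663 lb.
% K₂O = 25.663 / 115.3 = 22.2576%.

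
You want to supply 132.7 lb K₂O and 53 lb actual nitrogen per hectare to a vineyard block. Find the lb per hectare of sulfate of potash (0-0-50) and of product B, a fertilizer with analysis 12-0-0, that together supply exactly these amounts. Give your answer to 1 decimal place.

Per-hectare balance (a = sulfate of potash, b = product B):
K₂O: 0.5·a + 0·b = 132.7
N: 0·a + 0.12·b = 53
Solving simultaneously: a = 265.4, b = 441.667.

265.4 lb sulfate of potash, 441.7 lb product B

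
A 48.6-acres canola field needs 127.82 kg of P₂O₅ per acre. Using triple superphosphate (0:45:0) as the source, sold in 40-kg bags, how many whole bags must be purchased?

Product per acre = 127.82 / 45% = 284.044 kg.
Total product = 284.044 × 48.6 = 13804.6 kg.
Bags = ⌈13804.6 / 40⌉ = 346.

346 bags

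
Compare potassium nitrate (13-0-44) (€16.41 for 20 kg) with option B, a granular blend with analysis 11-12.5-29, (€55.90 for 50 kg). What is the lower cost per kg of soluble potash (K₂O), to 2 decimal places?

potassium nitrate: K₂O per bag = 20 × 44% = 8.8 kg; cost = 16.41 / 8.8 = €1.8648/kg K₂O.
option B: K₂O per bag = 50 × 29% = 14.5 kg; cost = 55.90 / 14.5 = €3.8552/kg K₂O.
potassium nitrate is cheaper.

€1.86 per kg K₂O (potassium nitrate)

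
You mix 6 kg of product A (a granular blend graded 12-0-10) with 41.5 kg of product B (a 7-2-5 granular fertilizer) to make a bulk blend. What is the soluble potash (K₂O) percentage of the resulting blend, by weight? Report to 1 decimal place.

5.6% K₂O

Total mass = 6 + 41.5 = 47.5 kg.
K₂O mass = 10%×6 + 5%×41.5 = 2.675 kg.
% K₂O = 2.675 / 47.5 = 5.63158%.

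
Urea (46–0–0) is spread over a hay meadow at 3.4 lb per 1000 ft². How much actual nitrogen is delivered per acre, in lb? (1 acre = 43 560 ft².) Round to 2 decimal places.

68.13 lb N per acre

nitrogen per 1000 ft² = 3.4 × 46% = 1.564 lb.
Convert to per acre: 1.564 × 43.56 = 68.1278 lb.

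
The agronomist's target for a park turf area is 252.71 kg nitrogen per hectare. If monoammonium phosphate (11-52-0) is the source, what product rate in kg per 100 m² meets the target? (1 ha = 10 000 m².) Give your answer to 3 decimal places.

22.974 kg of product per hundred sq m

Product per hectare = 252.71 / 11% = 2297.36 kg.
Convert to per 100 m²: 2297.36 × 0.01 = 22.9736 kg.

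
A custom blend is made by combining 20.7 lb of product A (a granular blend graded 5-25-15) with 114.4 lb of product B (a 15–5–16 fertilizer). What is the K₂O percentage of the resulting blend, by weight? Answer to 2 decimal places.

15.85% K₂O

Total mass = 20.7 + 114.4 = 135.1 lb.
K₂O mass = 15%×20.7 + 16%×114.4 = 21.409 lb.
% K₂O = 21.409 / 135.1 = 15.8468%.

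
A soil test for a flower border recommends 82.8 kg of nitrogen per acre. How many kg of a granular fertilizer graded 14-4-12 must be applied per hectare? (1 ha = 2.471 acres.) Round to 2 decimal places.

1461.42 kg of product per hectare

Product per acre = 82.8 / 14% = 591.429 kg.
Convert to per hectare: 591.429 × 2.471 = 1461.42 kg.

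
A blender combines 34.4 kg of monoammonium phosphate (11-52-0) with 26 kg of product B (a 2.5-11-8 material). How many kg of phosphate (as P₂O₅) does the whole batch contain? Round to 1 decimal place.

P₂O₅ mass = 52%×34.4 + 11%×26 = 20.748 kg.

20.7 kg P₂O₅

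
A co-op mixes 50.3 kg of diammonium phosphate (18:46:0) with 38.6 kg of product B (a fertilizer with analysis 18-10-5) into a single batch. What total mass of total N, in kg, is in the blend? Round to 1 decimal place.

N mass = 18%×50.3 + 18%×38.6 = 16.002 kg.

16.0 kg N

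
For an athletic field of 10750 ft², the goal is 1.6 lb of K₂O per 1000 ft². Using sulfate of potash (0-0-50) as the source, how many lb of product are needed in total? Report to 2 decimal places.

Product per 1000 ft² = 1.6 / 50% = 3.2 lb.
Total product = 3.2 × 10750 / 1000 = 34.4 lb.

34.40 lb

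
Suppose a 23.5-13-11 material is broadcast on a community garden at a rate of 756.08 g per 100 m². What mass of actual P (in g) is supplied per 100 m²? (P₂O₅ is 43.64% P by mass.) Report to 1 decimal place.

42.9 g P per hundred sq m

P₂O₅ per 100 m² = 756.08 × 13% = 98.2904 g.
Elemental P = 98.2904 × 0.4364 = 42.8939 g per 100 m².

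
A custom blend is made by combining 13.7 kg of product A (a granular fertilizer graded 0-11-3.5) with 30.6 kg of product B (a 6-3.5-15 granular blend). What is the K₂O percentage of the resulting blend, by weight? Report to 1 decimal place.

11.4% K₂O

Total mass = 13.7 + 30.6 = 44.3 kg.
K₂O mass = 3.5%×13.7 + 15%×30.6 = 5.0695 kg.
% K₂O = 5.0695 / 44.3 = 11.4436%.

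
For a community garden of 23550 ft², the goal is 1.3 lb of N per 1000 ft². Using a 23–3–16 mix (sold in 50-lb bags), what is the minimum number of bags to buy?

Product per 1000 ft² = 1.3 / 23% = 5.65217 lb.
Total product = 5.65217 × 23550 / 1000 = 133.109 lb.
Bags = ⌈133.109 / 50⌉ = 3.

3 bags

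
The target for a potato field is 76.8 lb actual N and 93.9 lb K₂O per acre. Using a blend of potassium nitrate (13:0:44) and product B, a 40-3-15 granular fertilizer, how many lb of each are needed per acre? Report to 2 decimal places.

With a, b = lb per acre of potassium nitrate and product B:
N: 0.13·a + 0.4·b = 76.8
K₂O: 0.44·a + 0.15·b = 93.9
Eliminate b: (row1) − 0.4/0.15·(row2) → -1.04333·a = -173.6, so a = 166.3898.
Then b = (93.9 − 0.44·166.3898) / 0.15 = 137.923.

166.39 lb potassium nitrate, 137.92 lb product B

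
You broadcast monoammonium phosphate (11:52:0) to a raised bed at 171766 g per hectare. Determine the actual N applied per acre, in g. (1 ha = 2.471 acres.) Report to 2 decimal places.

nitrogen per hectare = 171766 × 11% = 18894.3 g.
Convert to per acre: 18894.3 × 0.404694 = 7646.402 g.

7646.40 g N per acre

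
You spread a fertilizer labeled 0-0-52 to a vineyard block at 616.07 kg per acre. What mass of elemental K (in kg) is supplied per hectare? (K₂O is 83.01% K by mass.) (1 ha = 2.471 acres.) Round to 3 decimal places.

657.108 kg K per hectare

K₂O per acre = 616.07 × 52% = 320.356 kg.
Elemental K = 320.356 × 0.8301 = 265.928 kg per acre.
Convert to per hectare: 265.928 × 2.471 = 657.1077 kg.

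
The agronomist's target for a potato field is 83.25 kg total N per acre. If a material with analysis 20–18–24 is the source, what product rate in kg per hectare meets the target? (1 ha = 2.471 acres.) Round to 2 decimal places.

Product per acre = 83.25 / 20% = 416.25 kg.
Convert to per hectare: 416.25 × 2.471 = 1028.554 kg.

1028.55 kg of product per hectare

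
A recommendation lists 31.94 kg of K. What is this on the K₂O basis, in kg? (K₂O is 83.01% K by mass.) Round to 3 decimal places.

K₂O = 31.94 / 0.8301 = 38.4773 kg.

38.477 kg K₂O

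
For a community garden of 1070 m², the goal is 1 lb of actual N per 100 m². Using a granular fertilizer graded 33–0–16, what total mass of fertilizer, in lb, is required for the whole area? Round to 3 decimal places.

32.424 lb

Product per 100 m² = 1 / 33% = 3.0303 lb.
Total product = 3.0303 × 1070 / 100 = 32.4242 lb.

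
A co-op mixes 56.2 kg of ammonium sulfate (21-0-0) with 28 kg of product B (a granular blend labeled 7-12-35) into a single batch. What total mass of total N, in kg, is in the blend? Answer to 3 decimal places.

N mass = 21%×56.2 + 7%×28 = 13.762 kg.

13.762 kg N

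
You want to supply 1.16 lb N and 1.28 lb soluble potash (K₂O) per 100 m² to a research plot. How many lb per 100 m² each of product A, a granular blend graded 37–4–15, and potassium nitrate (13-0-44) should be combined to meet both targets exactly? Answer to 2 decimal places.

Per-100 m² balance (a = product A, b = potassium nitrate):
N: 0.37·a + 0.13·b = 1.16
K₂O: 0.15·a + 0.44·b = 1.28
Eliminate b: (row1) − 0.13/0.44·(row2) → 0.325682·a = 0.781818, so a = 2.40056.
Then b = (1.28 − 0.15·2.40056) / 0.44 = 2.09072.

2.40 lb product A, 2.09 lb potassium nitrate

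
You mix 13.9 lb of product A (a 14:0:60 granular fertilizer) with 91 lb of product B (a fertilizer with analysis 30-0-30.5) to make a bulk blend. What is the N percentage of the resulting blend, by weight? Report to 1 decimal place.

Total mass = 13.9 + 91 = 104.9 lb.
N mass = 14%×13.9 + 30%×91 = 29.246 lb.
% N = 29.246 / 104.9 = 27.8799%.

27.9% N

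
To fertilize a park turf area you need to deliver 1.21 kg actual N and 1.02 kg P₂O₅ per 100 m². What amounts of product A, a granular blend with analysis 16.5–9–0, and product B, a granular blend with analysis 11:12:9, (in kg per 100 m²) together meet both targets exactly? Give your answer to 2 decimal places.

Let a = kg of product A, b = kg of product B (per 100 m²).
N: 0.165·a + 0.11·b = 1.21
P₂O₅: 0.09·a + 0.12·b = 1.02
Solving simultaneously: a = 3.33333, b = 6.

3.33 kg product A, 6.00 kg product B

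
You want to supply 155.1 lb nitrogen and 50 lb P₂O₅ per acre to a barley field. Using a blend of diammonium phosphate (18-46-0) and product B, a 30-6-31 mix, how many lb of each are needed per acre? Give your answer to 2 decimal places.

Per-acre balance (a = diammonium phosphate, b = product B):
N: 0.18·a + 0.3·b = 155.1
P₂O₅: 0.46·a + 0.06·b = 50
Eliminate b: (row1) − 0.3/0.06·(row2) → -2.12·a = -94.9, so a = 44.7642.
Then b = (50 − 0.46·44.7642) / 0.06 = 490.142.

44.76 lb diammonium phosphate, 490.14 lb product B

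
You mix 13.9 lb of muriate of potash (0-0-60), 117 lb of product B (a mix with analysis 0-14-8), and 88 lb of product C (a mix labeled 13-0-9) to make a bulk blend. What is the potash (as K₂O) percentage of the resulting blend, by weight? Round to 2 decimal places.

11.70% K₂O

Total mass = 13.9 + 117 + 88 = 218.9 lb.
K₂O mass = 60%×13.9 + 8%×117 + 9%×88 = 25.62 lb.
% K₂O = 25.62 / 218.9 = 11.704%.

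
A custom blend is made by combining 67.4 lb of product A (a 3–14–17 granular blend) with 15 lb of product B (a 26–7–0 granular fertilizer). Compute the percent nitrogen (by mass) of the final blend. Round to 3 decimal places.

7.187% N

Total mass = 67.4 + 15 = 82.4 lb.
N mass = 3%×67.4 + 26%×15 = 5.922 lb.
% N = 5.922 / 82.4 = 7.18689%.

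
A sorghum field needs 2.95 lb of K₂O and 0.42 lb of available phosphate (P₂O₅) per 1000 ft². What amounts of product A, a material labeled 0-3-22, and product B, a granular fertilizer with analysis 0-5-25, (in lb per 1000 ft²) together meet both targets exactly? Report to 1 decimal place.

Per-1000 ft² balance (a = product A, b = product B):
K₂O: 0.22·a + 0.25·b = 2.95
P₂O₅: 0.03·a + 0.05·b = 0.42
From row1: a = (2.95 − 0.25·b) / 0.22.
Into row2: 0.03·(2.95 − 0.25·b)/0.22 + 0.05·b = 0.42 → b = 1.11429, a = 12.1429.

12.1 lb product A, 1.1 lb product B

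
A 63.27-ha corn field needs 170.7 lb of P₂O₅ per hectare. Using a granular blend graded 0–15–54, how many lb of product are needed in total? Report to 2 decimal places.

72001.26 lb

Product per hectare = 170.7 / 15% = 1138 lb.
Total product = 1138 × 63.27 = 72001.26 lb.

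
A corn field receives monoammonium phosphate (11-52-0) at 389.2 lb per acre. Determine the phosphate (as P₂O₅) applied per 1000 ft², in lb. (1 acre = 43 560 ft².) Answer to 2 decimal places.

P₂O₅ per acre = 389.2 × 52% = 202.384 lb.
Convert to per 1000 ft²: 202.384 × 0.0229568 = 4.6461 lb.

4.65 lb P₂O₅ per thousand sq ft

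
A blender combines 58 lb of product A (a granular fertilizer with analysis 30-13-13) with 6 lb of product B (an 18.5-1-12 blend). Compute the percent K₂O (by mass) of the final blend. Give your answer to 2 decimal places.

Total mass = 58 + 6 = 64 lb.
K₂O mass = 13%×58 + 12%×6 = 8.26 lb.
% K₂O = 8.26 / 64 = 12.9062%.

12.91% K₂O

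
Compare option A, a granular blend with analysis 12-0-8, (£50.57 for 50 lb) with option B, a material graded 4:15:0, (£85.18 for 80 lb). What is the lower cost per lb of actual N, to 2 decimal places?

option A: N per bag = 50 × 12% = 6 lb; cost = 50.57 / 6 = £8.4283/lb N.
option B: N per bag = 80 × 4% = 3.2 lb; cost = 85.18 / 3.2 = £26.6188/lb N.
option A is cheaper.

£8.43 per lb N (option A)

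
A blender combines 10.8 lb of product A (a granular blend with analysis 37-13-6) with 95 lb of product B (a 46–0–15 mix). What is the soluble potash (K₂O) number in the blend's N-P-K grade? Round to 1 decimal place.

14.1% K₂O

Total mass = 10.8 + 95 = 105.8 lb.
K₂O mass = 6%×10.8 + 15%×95 = 14.898 lb.
% K₂O = 14.898 / 105.8 = 14.0813%.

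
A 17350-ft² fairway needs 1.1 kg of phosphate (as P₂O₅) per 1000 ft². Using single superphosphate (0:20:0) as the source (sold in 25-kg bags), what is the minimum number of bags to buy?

4 bags

Product per 1000 ft² = 1.1 / 20% = 5.5 kg.
Total product = 5.5 × 17350 / 1000 = 95.425 kg.
Bags = ⌈95.425 / 25⌉ = 4.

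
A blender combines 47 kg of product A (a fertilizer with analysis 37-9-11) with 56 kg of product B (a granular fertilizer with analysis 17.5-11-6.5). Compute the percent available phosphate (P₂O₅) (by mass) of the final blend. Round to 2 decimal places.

10.09% P₂O₅

Total mass = 47 + 56 = 103 kg.
P₂O₅ mass = 9%×47 + 11%×56 = 10.39 kg.
% P₂O₅ = 10.39 / 103 = 10.0874%.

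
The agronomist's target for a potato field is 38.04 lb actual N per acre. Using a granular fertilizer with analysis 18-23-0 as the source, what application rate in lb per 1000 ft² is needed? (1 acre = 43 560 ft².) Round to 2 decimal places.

Product per acre = 38.04 / 18% = 211.333 lb.
Convert to per 1000 ft²: 211.333 × 0.0229568 = 4.85155 lb.

4.85 lb of product per thousand sq ft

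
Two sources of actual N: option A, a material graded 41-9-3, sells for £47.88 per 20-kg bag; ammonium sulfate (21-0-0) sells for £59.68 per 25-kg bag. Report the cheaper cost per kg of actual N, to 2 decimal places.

option A: N per bag = 20 × 41% = 8.2 kg; cost = 47.88 / 8.2 = £5.8390/kg N.
ammonium sulfate: N per bag = 25 × 21% = 5.25 kg; cost = 59.68 / 5.25 = £11.3676/kg N.
option A is cheaper.

£5.84 per kg N (option A)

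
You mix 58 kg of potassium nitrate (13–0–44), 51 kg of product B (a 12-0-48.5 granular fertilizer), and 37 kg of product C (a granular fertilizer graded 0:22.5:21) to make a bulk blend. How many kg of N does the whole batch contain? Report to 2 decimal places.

N mass = 13%×58 + 12%×51 + 0%×37 = 13.66 kg.

13.66 kg N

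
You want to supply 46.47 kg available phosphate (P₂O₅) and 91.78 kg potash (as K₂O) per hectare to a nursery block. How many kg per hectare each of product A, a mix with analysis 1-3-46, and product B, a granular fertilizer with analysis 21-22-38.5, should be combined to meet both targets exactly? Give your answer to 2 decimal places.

25.66 kg product A, 207.73 kg product B

Let a = kg of product A, b = kg of product B (per hectare).
P₂O₅: 0.03·a + 0.22·b = 46.47
K₂O: 0.46·a + 0.385·b = 91.78
Eliminate b: (row1) − 0.22/0.385·(row2) → -0.232857·a = -5.97571, so a = 25.6626.
Then b = (91.78 − 0.46·25.6626) / 0.385 = 207.728.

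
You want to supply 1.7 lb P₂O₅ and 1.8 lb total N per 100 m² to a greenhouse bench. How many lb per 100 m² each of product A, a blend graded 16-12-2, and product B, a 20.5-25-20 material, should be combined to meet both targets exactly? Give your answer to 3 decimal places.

6.591 lb product A, 3.636 lb product B

With a, b = lb per 100 m² of product A and product B:
P₂O₅: 0.12·a + 0.25·b = 1.7
N: 0.16·a + 0.205·b = 1.8
From row1: a = (1.7 − 0.25·b) / 0.12.
Into row2: 0.16·(1.7 − 0.25·b)/0.12 + 0.205·b = 1.8 → b = 3.63636, a = 6.59091.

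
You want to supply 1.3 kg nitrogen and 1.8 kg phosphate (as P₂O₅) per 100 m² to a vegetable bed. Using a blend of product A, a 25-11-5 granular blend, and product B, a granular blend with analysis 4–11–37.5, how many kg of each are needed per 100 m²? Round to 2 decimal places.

3.07 kg product A, 13.29 kg product B

Let a = kg of product A, b = kg of product B (per 100 m²).
N: 0.25·a + 0.04·b = 1.3
P₂O₅: 0.11·a + 0.11·b = 1.8
Solving simultaneously: a = 3.07359, b = 13.29004.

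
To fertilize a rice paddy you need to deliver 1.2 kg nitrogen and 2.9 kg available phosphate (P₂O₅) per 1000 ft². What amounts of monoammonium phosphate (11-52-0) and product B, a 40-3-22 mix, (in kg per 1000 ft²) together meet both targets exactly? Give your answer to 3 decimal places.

Let a = kg of monoammonium phosphate, b = kg of product B (per 1000 ft²).
N: 0.11·a + 0.4·b = 1.2
P₂O₅: 0.52·a + 0.03·b = 2.9
Eliminate b: (row1) − 0.4/0.03·(row2) → -6.82333·a = -37.4667, so a = 5.49096.
Then b = (2.9 − 0.52·5.49096) / 0.03 = 1.48999.

5.491 kg monoammonium phosphate, 1.490 kg product B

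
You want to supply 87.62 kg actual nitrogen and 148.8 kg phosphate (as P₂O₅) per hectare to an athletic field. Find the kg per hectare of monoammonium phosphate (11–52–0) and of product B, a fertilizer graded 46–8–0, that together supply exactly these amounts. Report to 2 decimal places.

266.66 kg monoammonium phosphate, 126.71 kg product B

Let a = kg of monoammonium phosphate, b = kg of product B (per hectare).
N: 0.11·a + 0.46·b = 87.62
P₂O₅: 0.52·a + 0.08·b = 148.8
Eliminate b: (row1) − 0.46/0.08·(row2) → -2.88·a = -767.98, so a = 266.6597.
Then b = (148.8 − 0.52·266.6597) / 0.08 = 126.712.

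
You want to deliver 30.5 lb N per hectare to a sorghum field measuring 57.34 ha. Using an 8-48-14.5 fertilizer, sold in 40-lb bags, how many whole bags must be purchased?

547 bags

Product per hectare = 30.5 / 8% = 381.25 lb.
Total product = 381.25 × 57.34 = 21860.9 lb.
Bags = ⌈21860.9 / 40⌉ = 547.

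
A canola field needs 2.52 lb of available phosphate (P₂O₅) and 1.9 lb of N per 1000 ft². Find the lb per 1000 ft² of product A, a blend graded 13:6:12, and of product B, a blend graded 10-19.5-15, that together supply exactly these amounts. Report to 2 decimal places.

Per-1000 ft² balance (a = product A, b = product B):
P₂O₅: 0.06·a + 0.195·b = 2.52
N: 0.13·a + 0.1·b = 1.9
Eliminate a: (row1) − 0.06/0.13·(row2) → 0.148846·b = 1.64308, so b = 11.0388.
Back-substitute: a = (2.52 − 0.195·11.0388) / 0.06 = 6.12403.

6.12 lb product A, 11.04 lb product B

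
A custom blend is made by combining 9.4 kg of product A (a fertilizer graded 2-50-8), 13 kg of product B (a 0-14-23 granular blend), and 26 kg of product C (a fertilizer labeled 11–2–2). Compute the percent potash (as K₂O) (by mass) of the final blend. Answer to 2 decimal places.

8.81% K₂O

Total mass = 9.4 + 13 + 26 = 48.4 kg.
K₂O mass = 8%×9.4 + 23%×13 + 2%×26 = 4.262 kg.
% K₂O = 4.262 / 48.4 = 8.80579%.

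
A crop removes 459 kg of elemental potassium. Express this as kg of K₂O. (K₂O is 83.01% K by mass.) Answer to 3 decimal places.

552.945 kg K₂O

K₂O = 459 / 0.8301 = 552.9454 kg.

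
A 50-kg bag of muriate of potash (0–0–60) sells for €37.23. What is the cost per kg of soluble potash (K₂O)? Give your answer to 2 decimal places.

K₂O in bag = 50 × 60% = 30 kg.
Cost per kg K₂O = €37.23 / 30 = €1.2410.

€1.24 per kg K₂O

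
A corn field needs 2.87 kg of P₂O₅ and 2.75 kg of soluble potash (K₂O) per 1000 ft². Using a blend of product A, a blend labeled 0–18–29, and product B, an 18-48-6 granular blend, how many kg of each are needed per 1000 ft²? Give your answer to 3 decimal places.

Per-1000 ft² balance (a = product A, b = product B):
P₂O₅: 0.18·a + 0.48·b = 2.87
K₂O: 0.29·a + 0.06·b = 2.75
Solving simultaneously: a = 8.93925, b = 2.62695.

8.939 kg product A, 2.627 kg product B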